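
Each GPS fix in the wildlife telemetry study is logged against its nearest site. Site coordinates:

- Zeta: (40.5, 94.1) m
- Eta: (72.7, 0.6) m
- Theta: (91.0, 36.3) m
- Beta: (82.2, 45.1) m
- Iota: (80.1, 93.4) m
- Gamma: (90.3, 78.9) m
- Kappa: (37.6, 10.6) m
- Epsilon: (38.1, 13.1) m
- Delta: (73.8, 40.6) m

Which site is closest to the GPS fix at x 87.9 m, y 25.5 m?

Theta

Squared distances to each site:
Zeta: 6952.720; Eta: 851.050; Theta: 126.250; Beta: 416.650; Iota: 4671.250; Gamma: 2857.320; Kappa: 2752.100; Epsilon: 2633.800; Delta: 426.820.
Minimum at Theta.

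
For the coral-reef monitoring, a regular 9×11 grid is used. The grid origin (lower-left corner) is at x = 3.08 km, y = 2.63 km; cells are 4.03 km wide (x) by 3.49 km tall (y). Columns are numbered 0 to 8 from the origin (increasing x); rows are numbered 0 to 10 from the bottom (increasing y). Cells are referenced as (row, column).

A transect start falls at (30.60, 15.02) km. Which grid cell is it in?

Column index: ⌊(30.60 − 3.08) / 4.03⌋ = ⌊6.829⌋ = 6
Row offset from origin: ⌊(15.02 − 2.63) / 3.49⌋ = ⌊3.550⌋ = 3 → row 3

(3, 6)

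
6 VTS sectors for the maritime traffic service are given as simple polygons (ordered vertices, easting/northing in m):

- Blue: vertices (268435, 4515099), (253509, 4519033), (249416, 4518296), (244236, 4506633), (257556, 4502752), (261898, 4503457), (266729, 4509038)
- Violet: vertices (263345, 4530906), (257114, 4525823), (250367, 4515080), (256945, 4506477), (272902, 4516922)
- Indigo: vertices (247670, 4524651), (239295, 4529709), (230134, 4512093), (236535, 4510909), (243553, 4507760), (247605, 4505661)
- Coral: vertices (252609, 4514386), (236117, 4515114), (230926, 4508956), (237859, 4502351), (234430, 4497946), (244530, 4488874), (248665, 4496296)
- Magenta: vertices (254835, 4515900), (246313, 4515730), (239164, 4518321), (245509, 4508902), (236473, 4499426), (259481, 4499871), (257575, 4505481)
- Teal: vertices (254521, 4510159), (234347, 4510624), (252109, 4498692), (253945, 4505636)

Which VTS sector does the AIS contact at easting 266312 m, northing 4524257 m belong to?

Cast a ray rightward from (266312, 4524257). For each polygon, the edges (by vertex number in listed order) whose endpoints lie on opposite sides of northing = 4524257, where each meets that height, and whether that is right or left of the point:
Blue: no edge straddles that height → 0 crossings.
Violet: 2–3 at easting≈256130.5 (left), 5–1 at easting≈267889.1 (right) → 1 crossing.
Indigo: 2–3 at easting≈236459.7 (left), 6–1 at easting≈247668.7 (left) → 0 crossings.
Coral: no edge straddles that height → 0 crossings.
Magenta: no edge straddles that height → 0 crossings.
Teal: no edge straddles that height → 0 crossings.
Only Violet has an odd count, so the point is inside Violet.

Violet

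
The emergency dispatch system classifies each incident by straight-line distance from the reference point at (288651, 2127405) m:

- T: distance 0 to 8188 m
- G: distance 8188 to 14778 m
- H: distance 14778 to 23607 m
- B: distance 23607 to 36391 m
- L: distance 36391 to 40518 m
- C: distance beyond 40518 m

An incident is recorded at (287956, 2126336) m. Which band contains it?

Distance = √((287956−288651)² + (2126336−2127405)²) = √(483025.000 + 1142761.000) = 1275.063 m.
0 ≤ 1275.063 < 8188 → T.

T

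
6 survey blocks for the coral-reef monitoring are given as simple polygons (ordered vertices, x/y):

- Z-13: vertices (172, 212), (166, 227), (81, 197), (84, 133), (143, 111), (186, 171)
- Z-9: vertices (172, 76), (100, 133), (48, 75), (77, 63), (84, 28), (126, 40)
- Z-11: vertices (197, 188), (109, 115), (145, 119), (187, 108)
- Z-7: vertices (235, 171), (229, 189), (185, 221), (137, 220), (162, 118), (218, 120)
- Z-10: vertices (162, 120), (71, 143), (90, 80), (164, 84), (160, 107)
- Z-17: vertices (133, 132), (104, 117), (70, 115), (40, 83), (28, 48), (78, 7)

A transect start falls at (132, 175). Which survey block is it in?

Cast a ray rightward from (132, 175). For each polygon, the edges (by vertex number in listed order) whose endpoints lie on opposite sides of y = 175, where each meets that height, and whether that is right or left of the point:
Z-13: 3–4 at x≈82.0 (left), 6–1 at x≈184.6 (right) → 1 crossing.
Z-9: no edge straddles that height → 0 crossings.
Z-11: 1–2 at x≈181.3 (right), 4–1 at x≈195.4 (right) → 2 crossings.
Z-7: 1–2 at x≈233.7 (right), 4–5 at x≈148.0 (right) → 2 crossings.
Z-10: no edge straddles that height → 0 crossings.
Z-17: no edge straddles that height → 0 crossings.
Only Z-13 has an odd count, so the point is inside Z-13.

Z-13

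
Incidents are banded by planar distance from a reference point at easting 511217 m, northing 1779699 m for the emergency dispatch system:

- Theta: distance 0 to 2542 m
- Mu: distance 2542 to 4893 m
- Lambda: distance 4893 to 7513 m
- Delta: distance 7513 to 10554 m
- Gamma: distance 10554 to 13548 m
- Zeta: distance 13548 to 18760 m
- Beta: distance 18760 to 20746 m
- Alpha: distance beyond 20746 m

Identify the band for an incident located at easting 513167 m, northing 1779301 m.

Theta

Distance = √((513167−511217)² + (1779301−1779699)²) = √(3802500.000 + 158404.000) = 1990.202 m.
0 ≤ 1990.202 < 2542 → Theta.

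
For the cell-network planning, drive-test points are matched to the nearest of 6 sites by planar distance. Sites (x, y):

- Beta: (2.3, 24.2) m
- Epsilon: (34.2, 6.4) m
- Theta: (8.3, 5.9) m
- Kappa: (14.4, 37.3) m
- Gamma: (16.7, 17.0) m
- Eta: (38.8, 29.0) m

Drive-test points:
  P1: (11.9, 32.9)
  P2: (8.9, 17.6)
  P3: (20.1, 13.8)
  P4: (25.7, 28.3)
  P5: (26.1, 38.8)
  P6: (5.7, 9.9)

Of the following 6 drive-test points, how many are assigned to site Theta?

P1 → Kappa
P2 → Gamma
P3 → Gamma
P4 → Eta
P5 → Kappa
P6 → Theta
1 of the 6 goes to Theta.

1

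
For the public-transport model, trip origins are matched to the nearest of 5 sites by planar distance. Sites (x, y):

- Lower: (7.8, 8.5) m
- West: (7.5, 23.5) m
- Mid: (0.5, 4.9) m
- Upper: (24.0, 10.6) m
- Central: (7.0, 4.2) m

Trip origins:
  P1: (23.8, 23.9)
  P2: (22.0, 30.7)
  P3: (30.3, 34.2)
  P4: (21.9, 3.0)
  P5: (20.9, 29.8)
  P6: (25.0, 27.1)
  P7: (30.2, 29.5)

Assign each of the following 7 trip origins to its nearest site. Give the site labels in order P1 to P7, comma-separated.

Upper, West, Upper, Upper, West, Upper, Upper

P1 → Upper (d²=176.93)
P2 → West (d²=262.09)
P3 → Upper (d²=596.65)
P4 → Upper (d²=62.17)
P5 → West (d²=219.25)
P6 → Upper (d²=273.25)
P7 → Upper (d²=395.65)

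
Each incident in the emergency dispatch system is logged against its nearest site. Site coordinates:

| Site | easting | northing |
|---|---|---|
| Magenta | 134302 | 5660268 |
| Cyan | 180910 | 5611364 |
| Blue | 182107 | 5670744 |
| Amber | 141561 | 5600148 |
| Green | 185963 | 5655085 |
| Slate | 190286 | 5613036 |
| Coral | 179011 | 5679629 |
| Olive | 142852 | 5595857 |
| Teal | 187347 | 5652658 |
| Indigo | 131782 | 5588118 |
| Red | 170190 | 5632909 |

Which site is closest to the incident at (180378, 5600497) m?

Squared distances to each site:
Magenta: 5695570217.000; Cyan: 118374713.000; Blue: 4937630450.000; Amber: 1506881290.000; Green: 3011041969.000; Slate: 255394985.000; Coral: 6263742113.000; Olive: 1429730276.000; Teal: 2769336882.000; Indigo: 2514810857.000; Red: 1154333088.000.
Minimum at Cyan.

Cyan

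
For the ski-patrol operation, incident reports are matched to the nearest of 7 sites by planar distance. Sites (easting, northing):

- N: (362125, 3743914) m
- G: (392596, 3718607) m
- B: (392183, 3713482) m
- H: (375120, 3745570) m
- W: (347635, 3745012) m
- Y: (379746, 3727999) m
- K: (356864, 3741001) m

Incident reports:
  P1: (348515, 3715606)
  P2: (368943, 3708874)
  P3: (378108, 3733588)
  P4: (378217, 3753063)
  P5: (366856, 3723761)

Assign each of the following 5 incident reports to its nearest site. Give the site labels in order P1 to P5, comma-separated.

P1 → K (d²=714611826.00)
P2 → Y (d²=482470434.00)
P3 → Y (d²=33919965.00)
P4 → H (d²=65736458.00)
P5 → Y (d²=184112744.00)

K, Y, Y, H, Y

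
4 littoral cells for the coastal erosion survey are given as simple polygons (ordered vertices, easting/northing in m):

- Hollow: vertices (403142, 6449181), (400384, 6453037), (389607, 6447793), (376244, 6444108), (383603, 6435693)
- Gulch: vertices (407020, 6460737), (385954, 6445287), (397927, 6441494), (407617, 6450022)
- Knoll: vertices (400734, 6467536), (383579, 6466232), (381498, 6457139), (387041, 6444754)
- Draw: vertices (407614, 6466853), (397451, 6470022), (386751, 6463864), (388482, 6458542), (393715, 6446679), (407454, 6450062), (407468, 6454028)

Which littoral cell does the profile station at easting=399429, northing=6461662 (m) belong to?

Draw

Cast a ray rightward from (399429, 6461662). For each polygon, the edges (by vertex number in listed order) whose endpoints lie on opposite sides of northing = 6461662, where each meets that height, and whether that is right or left of the point:
Hollow: no edge straddles that height → 0 crossings.
Gulch: no edge straddles that height → 0 crossings.
Knoll: 2–3 at easting≈382533.1 (left), 4–1 at easting≈397203.5 (left) → 0 crossings.
Draw: 3–4 at easting≈387467.2 (left), 7–1 at easting≈407554.9 (right) → 1 crossing.
Only Draw has an odd count, so the point is inside Draw.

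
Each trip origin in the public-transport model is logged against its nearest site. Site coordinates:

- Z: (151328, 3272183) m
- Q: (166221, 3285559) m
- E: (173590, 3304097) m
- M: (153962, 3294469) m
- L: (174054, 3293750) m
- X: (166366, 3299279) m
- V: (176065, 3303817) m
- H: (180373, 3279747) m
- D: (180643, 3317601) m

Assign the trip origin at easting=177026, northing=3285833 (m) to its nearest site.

Squared distances to each site:
Z: 846709704.000; Q: 116823101.000; E: 345379792.000; M: 606528592.000; L: 71511673.000; X: 294430516.000; V: 324347777.000; H: 48241805.000; D: 1022288513.000.
Minimum at H.

H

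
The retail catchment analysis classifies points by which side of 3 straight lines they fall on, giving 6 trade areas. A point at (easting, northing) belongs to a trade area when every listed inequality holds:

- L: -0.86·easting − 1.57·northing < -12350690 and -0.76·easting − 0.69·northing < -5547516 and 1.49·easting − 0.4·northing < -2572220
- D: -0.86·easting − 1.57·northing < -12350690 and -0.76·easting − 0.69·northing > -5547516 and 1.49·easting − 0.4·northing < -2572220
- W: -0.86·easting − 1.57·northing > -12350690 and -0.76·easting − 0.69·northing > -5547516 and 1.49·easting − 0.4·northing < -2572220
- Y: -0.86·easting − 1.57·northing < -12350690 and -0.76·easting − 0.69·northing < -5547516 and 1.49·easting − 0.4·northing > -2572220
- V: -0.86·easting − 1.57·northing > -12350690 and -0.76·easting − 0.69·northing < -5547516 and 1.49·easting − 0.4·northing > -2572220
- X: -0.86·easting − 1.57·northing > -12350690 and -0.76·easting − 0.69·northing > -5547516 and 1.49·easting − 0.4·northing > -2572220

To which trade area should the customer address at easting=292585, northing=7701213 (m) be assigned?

-0.86·292585 − 1.57·7701213 = -12342527.510, which is > -12350690
-0.76·292585 − 0.69·7701213 = -5536201.570, which is > -5547516
1.49·292585 − 0.4·7701213 = -2644533.550, which is < -2572220
This sign pattern matches W.

W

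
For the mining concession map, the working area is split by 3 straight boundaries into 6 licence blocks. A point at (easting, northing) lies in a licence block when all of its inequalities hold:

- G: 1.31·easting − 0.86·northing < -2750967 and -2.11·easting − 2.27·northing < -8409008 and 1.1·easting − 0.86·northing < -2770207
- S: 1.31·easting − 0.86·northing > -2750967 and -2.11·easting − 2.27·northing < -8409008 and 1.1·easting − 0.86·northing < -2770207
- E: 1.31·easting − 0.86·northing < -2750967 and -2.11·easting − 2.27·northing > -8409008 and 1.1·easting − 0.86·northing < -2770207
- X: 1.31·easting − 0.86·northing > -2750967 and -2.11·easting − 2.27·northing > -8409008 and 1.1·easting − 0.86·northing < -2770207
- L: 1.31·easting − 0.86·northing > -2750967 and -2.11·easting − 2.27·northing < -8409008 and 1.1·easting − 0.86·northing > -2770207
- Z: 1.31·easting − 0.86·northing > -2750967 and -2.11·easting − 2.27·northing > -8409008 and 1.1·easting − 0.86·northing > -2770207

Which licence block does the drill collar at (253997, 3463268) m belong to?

Z

1.31·253997 − 0.86·3463268 = -2645674.410, which is > -2750967
-2.11·253997 − 2.27·3463268 = -8397552.030, which is > -8409008
1.1·253997 − 0.86·3463268 = -2699013.780, which is > -2770207
This sign pattern matches Z.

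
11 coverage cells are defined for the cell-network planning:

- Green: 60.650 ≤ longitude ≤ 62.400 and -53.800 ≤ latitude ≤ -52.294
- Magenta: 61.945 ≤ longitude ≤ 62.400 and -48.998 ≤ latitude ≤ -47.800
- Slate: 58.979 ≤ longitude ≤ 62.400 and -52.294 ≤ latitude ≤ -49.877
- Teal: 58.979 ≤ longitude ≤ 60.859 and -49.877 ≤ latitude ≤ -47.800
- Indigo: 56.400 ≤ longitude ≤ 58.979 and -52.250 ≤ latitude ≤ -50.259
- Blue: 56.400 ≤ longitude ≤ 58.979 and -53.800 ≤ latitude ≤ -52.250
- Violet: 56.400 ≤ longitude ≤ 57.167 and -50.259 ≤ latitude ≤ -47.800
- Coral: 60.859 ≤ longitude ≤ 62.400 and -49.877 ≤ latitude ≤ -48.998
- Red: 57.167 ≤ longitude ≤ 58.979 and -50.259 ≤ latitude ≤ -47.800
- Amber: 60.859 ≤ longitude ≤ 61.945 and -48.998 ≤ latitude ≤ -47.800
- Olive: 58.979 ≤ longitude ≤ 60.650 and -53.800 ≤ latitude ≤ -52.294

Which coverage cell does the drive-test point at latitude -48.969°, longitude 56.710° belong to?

The point has longitude = 56.710 and latitude = -48.969.
Only Violet satisfies 56.400 ≤ longitude ≤ 57.167 and -50.259 ≤ latitude ≤ -47.800.

Violet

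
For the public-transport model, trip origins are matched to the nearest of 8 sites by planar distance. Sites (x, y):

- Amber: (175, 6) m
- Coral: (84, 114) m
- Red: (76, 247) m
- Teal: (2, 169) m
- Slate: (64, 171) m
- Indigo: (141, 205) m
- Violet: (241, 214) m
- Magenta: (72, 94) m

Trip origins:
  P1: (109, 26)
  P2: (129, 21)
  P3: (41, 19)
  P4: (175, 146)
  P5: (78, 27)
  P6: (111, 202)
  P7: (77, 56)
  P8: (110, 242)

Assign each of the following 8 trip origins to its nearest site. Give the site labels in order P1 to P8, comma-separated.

Amber, Amber, Magenta, Indigo, Magenta, Indigo, Magenta, Red

P1 → Amber (d²=4756.00)
P2 → Amber (d²=2341.00)
P3 → Magenta (d²=6586.00)
P4 → Indigo (d²=4637.00)
P5 → Magenta (d²=4525.00)
P6 → Indigo (d²=909.00)
P7 → Magenta (d²=1469.00)
P8 → Red (d²=1181.00)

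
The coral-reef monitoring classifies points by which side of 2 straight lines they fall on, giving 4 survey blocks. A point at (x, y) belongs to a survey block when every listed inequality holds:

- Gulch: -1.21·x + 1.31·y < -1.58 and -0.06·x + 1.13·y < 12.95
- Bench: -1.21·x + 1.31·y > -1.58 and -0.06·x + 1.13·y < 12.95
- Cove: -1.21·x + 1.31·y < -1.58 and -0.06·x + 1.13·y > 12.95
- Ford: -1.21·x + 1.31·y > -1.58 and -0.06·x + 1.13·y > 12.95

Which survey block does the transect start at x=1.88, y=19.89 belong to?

-1.21·1.88 + 1.31·19.89 = 23.781, which is > -1.58
-0.06·1.88 + 1.13·19.89 = 22.363, which is > 12.95
This sign pattern matches Ford.

Ford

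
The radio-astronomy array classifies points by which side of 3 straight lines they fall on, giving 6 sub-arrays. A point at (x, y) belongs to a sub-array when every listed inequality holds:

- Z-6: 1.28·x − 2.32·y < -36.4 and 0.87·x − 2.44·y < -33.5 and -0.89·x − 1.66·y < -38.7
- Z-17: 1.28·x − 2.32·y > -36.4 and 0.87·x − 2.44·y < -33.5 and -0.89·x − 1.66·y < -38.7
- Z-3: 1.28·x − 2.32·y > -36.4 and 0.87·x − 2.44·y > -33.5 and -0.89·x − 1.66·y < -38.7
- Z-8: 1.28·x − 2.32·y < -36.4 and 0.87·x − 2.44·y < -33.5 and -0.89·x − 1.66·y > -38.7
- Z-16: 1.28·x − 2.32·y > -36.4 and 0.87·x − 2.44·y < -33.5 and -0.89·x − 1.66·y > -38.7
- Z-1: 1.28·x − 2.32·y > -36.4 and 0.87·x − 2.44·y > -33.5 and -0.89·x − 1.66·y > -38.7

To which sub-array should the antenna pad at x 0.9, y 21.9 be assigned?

Z-8

1.28·0.9 − 2.32·21.9 = -49.656, which is < -36.4
0.87·0.9 − 2.44·21.9 = -52.653, which is < -33.5
-0.89·0.9 − 1.66·21.9 = -37.155, which is > -38.7
This sign pattern matches Z-8.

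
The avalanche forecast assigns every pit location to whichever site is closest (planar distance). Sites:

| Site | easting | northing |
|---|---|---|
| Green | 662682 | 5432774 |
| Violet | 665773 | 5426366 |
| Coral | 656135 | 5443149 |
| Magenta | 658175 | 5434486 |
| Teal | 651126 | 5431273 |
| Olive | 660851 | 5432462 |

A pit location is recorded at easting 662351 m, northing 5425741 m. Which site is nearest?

Violet

Squared distances to each site:
Green: 49572650.000; Violet: 12100709.000; Coral: 341677120.000; Magenta: 93914001.000; Teal: 156603649.000; Olive: 47421841.000.
Minimum at Violet.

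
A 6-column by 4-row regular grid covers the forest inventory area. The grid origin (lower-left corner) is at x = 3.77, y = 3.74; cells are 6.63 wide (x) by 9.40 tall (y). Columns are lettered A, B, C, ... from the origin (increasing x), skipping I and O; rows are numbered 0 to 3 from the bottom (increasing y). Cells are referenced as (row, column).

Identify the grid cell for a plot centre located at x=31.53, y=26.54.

Column index: ⌊(31.53 − 3.77) / 6.63⌋ = ⌊4.187⌋ = 4 → column E
Row offset from origin: ⌊(26.54 − 3.74) / 9.40⌋ = ⌊2.426⌋ = 2 → row 2

(2, E)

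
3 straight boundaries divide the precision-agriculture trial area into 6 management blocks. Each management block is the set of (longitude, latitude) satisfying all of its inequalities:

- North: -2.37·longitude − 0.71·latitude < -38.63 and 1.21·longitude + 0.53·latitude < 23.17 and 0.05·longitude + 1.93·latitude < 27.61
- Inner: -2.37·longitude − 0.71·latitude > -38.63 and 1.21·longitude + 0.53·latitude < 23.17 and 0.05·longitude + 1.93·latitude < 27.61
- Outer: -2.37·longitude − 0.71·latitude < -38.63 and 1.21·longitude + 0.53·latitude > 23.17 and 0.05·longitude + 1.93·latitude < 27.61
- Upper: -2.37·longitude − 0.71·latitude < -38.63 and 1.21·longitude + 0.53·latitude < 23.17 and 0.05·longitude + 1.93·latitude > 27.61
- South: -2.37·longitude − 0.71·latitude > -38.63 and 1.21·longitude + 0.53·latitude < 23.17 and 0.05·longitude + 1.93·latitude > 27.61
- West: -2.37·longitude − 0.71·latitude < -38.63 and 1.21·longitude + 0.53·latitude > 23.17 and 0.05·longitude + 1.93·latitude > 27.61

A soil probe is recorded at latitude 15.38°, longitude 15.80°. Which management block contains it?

-2.37·15.80 − 0.71·15.38 = -48.366, which is < -38.63
1.21·15.80 + 0.53·15.38 = 27.269, which is > 23.17
0.05·15.80 + 1.93·15.38 = 30.473, which is > 27.61
This sign pattern matches West.

West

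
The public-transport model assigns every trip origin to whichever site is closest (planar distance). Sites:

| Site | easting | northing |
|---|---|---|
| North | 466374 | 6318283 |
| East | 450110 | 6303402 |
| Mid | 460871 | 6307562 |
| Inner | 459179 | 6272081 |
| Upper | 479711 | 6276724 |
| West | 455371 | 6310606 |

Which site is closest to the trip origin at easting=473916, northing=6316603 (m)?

North

Squared distances to each site:
North: 59704164.000; East: 740992037.000; Mid: 251911706.000; Inner: 2199387653.000; Upper: 1623916666.000; West: 379881034.000.
Minimum at North.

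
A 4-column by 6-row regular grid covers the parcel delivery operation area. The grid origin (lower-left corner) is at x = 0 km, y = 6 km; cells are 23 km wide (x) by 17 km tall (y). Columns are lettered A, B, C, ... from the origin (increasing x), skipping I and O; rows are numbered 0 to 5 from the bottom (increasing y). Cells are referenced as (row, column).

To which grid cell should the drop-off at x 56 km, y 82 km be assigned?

Column index: ⌊(56 − 0) / 23⌋ = ⌊2.435⌋ = 2 → column C
Row offset from origin: ⌊(82 − 6) / 17⌋ = ⌊4.471⌋ = 4 → row 4

(4, C)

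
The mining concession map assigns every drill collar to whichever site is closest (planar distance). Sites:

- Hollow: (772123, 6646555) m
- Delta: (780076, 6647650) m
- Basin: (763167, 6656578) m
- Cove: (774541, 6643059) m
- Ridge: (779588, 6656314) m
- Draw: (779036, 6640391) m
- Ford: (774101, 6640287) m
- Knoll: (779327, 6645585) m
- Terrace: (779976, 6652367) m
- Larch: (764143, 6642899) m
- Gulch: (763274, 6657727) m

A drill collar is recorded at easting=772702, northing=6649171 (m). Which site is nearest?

Squared distances to each site:
Hollow: 7178697.000; Delta: 56689317.000; Basin: 145779874.000; Cove: 40738465.000; Ridge: 98439445.000; Draw: 117207956.000; Ford: 80882657.000; Knoll: 56750021.000; Terrace: 63125492.000; Larch: 112594465.000; Gulch: 162092320.000.
Minimum at Hollow.

Hollow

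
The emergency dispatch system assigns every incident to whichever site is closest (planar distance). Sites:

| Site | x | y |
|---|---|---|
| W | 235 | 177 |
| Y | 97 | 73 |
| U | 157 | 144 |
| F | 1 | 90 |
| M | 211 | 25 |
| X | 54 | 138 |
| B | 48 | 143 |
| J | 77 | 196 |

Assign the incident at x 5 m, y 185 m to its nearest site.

Squared distances to each site:
W: 52964.000; Y: 21008.000; U: 24785.000; F: 9041.000; M: 68036.000; X: 4610.000; B: 3613.000; J: 5305.000.
Minimum at B.

B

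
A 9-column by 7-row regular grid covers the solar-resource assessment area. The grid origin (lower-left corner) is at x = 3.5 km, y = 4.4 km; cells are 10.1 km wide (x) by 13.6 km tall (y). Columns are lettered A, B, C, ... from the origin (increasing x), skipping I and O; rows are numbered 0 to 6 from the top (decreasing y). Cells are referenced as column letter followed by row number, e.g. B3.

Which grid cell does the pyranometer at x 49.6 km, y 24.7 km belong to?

Column index: ⌊(49.6 − 3.5) / 10.1⌋ = ⌊4.564⌋ = 4 → column E
Row offset from origin: ⌊(24.7 − 4.4) / 13.6⌋ = ⌊1.493⌋ = 1 → row 5 (counted from top)

E5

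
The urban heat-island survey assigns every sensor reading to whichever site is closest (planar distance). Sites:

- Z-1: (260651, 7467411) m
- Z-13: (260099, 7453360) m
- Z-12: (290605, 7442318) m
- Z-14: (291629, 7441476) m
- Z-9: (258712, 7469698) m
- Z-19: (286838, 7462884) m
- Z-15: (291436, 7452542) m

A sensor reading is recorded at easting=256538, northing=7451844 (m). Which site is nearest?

Squared distances to each site:
Z-1: 259248258.000; Z-13: 14978977.000; Z-12: 1251305165.000; Z-14: 1338873705.000; Z-9: 323491592.000; Z-19: 1039971600.000; Z-15: 1218357608.000.
Minimum at Z-13.

Z-13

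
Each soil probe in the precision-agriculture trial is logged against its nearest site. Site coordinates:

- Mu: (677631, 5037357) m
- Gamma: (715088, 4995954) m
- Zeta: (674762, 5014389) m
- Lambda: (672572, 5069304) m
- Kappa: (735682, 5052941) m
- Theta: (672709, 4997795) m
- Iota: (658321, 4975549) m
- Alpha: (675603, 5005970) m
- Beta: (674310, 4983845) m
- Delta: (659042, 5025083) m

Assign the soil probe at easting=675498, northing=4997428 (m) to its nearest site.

Squared distances to each site:
Mu: 1598874730.000; Gamma: 1569540776.000; Zeta: 288217217.000; Lambda: 5174720852.000; Kappa: 6703807025.000; Theta: 7913210.000; Iota: 773739970.000; Alpha: 72976789.000; Beta: 185909233.000; Delta: 1035598961.000.
Minimum at Theta.

Theta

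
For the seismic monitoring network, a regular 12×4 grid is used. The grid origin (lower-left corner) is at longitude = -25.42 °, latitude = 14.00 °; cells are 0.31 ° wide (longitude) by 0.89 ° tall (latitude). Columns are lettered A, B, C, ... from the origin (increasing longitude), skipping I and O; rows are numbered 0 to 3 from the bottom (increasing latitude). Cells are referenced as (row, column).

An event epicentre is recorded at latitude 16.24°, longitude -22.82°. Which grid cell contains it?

(2, J)

Column index: ⌊(-22.82 − -25.42) / 0.31⌋ = ⌊8.387⌋ = 8 → column J
Row offset from origin: ⌊(16.24 − 14.00) / 0.89⌋ = ⌊2.517⌋ = 2 → row 2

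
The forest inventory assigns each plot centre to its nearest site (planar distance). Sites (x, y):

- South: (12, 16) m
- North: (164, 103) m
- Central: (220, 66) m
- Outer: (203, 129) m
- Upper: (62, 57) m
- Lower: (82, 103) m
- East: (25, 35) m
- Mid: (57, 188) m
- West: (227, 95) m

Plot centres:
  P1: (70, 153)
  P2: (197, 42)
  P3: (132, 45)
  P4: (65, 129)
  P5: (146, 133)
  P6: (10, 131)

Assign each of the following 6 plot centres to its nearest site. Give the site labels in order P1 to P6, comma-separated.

Mid, Central, North, Lower, North, Mid

P1 → Mid (d²=1394.00)
P2 → Central (d²=1105.00)
P3 → North (d²=4388.00)
P4 → Lower (d²=965.00)
P5 → North (d²=1224.00)
P6 → Mid (d²=5458.00)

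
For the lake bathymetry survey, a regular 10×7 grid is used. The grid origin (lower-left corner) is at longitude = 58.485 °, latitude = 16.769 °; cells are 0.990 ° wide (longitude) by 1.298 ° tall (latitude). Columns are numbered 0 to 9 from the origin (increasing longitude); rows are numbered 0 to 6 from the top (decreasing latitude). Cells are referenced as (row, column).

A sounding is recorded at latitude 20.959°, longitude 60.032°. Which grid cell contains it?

Column index: ⌊(60.032 − 58.485) / 0.990⌋ = ⌊1.563⌋ = 1
Row offset from origin: ⌊(20.959 − 16.769) / 1.298⌋ = ⌊3.228⌋ = 3 → row 3 (counted from top)

(3, 1)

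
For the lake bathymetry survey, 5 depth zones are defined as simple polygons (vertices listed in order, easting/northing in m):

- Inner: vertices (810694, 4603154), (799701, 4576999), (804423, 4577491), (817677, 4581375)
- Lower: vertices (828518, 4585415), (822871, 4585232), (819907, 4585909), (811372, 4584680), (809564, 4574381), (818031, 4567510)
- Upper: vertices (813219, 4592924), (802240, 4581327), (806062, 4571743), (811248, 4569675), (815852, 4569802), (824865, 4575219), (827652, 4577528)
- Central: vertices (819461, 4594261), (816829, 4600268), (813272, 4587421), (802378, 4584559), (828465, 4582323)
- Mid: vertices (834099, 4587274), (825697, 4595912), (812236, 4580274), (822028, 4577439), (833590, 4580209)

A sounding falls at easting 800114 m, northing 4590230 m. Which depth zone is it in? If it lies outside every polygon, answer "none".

Cast a ray rightward from (800114, 4590230). For each polygon, the edges (by vertex number in listed order) whose endpoints lie on opposite sides of northing = 4590230, where each meets that height, and whether that is right or left of the point:
Inner: 1–2 at easting≈805262.0 (right), 4–1 at easting≈814837.8 (right) → 2 crossings.
Lower: no edge straddles that height → 0 crossings.
Upper: 1–2 at easting≈810668.6 (right), 7–1 at easting≈815744.5 (right) → 2 crossings.
Central: 2–3 at easting≈814049.7 (right), 5–1 at easting≈822501.3 (right) → 2 crossings.
Mid: 1–2 at easting≈831223.8 (right), 2–3 at easting≈820806.0 (right) → 2 crossings.
All counts are even, so the point lies outside every listed polygon.

none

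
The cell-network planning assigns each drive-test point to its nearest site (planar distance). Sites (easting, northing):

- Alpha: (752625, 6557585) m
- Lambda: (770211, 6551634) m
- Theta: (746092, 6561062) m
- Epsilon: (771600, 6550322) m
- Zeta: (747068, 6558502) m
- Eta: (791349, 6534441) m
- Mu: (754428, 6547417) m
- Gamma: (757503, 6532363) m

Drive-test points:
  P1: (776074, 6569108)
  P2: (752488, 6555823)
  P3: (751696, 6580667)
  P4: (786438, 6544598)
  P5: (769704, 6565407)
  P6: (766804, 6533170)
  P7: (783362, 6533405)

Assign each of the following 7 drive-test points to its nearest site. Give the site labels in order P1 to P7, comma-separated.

P1 → Lambda (d²=339715445.00)
P2 → Alpha (d²=3123413.00)
P3 → Theta (d²=415760841.00)
P4 → Eta (d²=127282570.00)
P5 → Lambda (d²=189952578.00)
P6 → Gamma (d²=87159850.00)
P7 → Eta (d²=64865465.00)

Lambda, Alpha, Theta, Eta, Lambda, Gamma, Eta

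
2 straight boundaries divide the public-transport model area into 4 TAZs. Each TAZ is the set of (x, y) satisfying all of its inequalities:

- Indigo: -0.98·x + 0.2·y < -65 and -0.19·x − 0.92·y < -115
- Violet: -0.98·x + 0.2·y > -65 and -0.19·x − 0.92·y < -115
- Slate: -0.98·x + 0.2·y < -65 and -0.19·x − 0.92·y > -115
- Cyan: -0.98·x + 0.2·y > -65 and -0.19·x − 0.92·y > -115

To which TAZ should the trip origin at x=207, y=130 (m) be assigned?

-0.98·207 + 0.2·130 = -176.860, which is < -65
-0.19·207 − 0.92·130 = -158.930, which is < -115
This sign pattern matches Indigo.

Indigo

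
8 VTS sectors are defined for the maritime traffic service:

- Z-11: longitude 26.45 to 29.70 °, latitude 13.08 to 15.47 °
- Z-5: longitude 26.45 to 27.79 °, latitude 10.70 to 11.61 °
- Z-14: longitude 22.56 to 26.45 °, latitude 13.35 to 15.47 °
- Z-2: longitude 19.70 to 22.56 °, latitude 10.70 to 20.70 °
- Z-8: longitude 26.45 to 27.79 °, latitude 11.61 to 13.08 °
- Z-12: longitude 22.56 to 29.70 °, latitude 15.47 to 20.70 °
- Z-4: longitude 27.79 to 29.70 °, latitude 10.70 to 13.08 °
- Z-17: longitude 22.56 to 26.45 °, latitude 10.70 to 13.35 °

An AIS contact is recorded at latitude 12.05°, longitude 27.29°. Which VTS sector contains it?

Z-8

The point has longitude = 27.29 and latitude = 12.05.
Only Z-8 satisfies 26.45 ≤ longitude ≤ 27.79 and 11.61 ≤ latitude ≤ 13.08.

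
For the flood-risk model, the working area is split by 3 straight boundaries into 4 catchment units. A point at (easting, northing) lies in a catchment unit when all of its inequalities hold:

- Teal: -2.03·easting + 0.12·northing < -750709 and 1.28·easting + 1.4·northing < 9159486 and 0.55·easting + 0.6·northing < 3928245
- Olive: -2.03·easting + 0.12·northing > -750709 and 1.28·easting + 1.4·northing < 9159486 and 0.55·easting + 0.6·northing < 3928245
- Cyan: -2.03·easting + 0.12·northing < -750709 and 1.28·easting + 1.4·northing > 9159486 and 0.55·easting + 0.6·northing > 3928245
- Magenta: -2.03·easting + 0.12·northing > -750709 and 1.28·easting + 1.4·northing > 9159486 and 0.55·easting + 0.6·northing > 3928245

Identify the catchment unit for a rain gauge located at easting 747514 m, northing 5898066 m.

-2.03·747514 + 0.12·5898066 = -809685.500, which is < -750709
1.28·747514 + 1.4·5898066 = 9214110.320, which is > 9159486
0.55·747514 + 0.6·5898066 = 3949972.300, which is > 3928245
This sign pattern matches Cyan.

Cyan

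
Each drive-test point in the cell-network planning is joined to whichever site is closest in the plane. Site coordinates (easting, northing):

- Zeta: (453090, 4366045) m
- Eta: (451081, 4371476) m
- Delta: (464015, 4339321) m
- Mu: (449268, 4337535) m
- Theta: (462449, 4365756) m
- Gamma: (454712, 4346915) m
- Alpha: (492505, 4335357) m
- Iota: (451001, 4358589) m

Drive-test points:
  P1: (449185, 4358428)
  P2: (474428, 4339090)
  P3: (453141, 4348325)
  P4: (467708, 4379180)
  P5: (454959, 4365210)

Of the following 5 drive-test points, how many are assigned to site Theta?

1

P1 → Iota
P2 → Delta
P3 → Gamma
P4 → Theta
P5 → Zeta
1 of the 5 goes to Theta.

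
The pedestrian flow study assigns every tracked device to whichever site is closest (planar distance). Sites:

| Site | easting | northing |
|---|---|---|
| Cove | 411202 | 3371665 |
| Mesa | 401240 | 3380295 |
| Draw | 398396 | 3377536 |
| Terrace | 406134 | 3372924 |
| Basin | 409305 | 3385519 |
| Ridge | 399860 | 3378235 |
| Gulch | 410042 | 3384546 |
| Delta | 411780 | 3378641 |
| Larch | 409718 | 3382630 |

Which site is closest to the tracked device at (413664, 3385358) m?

Gulch

Squared distances to each site:
Cove: 193559693.000; Mesa: 179989745.000; Draw: 294295508.000; Terrace: 211305256.000; Basin: 19026802.000; Ridge: 241287545.000; Gulch: 13778228.000; Delta: 48667545.000; Larch: 23012900.000.
Minimum at Gulch.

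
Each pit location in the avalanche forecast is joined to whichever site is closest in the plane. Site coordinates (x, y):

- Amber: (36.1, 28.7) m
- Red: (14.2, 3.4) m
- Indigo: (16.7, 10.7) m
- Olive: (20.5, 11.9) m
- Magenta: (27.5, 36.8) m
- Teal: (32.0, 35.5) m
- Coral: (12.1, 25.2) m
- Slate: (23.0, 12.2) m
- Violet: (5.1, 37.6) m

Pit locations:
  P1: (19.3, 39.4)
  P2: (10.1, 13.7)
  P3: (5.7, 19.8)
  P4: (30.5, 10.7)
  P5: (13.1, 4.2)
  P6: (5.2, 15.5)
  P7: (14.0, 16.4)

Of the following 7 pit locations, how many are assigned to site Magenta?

P1 → Magenta
P2 → Indigo
P3 → Coral
P4 → Slate
P5 → Red
P6 → Coral
P7 → Indigo
1 of the 7 goes to Magenta.

1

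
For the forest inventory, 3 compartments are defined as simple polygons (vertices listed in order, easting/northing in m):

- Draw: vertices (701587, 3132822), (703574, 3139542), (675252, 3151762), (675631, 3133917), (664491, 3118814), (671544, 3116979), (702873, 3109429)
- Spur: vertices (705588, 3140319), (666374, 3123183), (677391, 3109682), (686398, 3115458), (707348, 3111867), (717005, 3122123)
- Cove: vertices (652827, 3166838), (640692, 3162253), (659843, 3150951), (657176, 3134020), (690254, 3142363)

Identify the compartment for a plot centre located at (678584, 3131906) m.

Draw

Cast a ray rightward from (678584, 3131906). For each polygon, the edges (by vertex number in listed order) whose endpoints lie on opposite sides of northing = 3131906, where each meets that height, and whether that is right or left of the point:
Draw: 4–5 at easting≈674147.7 (left), 7–1 at easting≈701637.4 (right) → 1 crossing.
Spur: 1–2 at easting≈686335.7 (right), 6–1 at easting≈710866.7 (right) → 2 crossings.
Cove: no edge straddles that height → 0 crossings.
Only Draw has an odd count, so the point is inside Draw.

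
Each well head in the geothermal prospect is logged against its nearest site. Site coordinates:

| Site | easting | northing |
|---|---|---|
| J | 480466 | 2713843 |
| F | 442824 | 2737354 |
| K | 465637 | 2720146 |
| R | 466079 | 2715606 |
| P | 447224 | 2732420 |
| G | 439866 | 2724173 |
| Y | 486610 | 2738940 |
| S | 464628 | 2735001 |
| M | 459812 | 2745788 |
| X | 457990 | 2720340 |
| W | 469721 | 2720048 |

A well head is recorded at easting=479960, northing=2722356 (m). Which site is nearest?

Squared distances to each site:
J: 72727205.000; F: 1604022500.000; K: 210032429.000; R: 238244661.000; P: 1172929792.000; G: 1610830325.000; Y: 319251556.000; S: 394966249.000; M: 955000528.000; X: 486745156.000; W: 110163985.000.
Minimum at J.

J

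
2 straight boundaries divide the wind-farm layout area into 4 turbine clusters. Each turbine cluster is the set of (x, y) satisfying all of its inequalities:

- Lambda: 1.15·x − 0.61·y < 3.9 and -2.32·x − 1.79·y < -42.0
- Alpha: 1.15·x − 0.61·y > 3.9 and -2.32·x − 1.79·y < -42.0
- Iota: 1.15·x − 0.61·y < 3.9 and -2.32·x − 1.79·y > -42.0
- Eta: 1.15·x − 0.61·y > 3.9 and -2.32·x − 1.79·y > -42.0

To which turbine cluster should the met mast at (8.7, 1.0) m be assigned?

Eta

1.15·8.7 − 0.61·1.0 = 9.395, which is > 3.9
-2.32·8.7 − 1.79·1.0 = -21.974, which is > -42.0
This sign pattern matches Eta.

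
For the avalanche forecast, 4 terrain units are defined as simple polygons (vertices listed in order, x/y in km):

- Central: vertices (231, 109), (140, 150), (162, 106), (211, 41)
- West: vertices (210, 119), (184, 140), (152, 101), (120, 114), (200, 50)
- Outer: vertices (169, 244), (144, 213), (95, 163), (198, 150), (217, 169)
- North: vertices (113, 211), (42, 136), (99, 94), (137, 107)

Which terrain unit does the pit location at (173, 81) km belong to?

West

Cast a ray rightward from (173, 81). For each polygon, the edges (by vertex number in listed order) whose endpoints lie on opposite sides of y = 81, where each meets that height, and whether that is right or left of the point:
Central: 3–4 at x≈180.8 (right), 4–1 at x≈222.8 (right) → 2 crossings.
West: 4–5 at x≈161.2 (left), 5–1 at x≈204.5 (right) → 1 crossing.
Outer: no edge straddles that height → 0 crossings.
North: no edge straddles that height → 0 crossings.
Only West has an odd count, so the point is inside West.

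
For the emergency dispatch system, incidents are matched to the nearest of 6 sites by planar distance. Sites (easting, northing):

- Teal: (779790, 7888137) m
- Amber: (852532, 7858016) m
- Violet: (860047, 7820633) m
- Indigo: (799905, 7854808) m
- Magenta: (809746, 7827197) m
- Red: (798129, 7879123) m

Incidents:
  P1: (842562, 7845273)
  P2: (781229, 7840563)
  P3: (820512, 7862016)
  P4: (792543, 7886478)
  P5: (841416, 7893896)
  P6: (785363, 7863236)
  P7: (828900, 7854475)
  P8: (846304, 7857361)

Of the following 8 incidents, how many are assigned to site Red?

1

P1 → Amber
P2 → Indigo
P3 → Indigo
P4 → Red
P5 → Amber
P6 → Indigo
P7 → Amber
P8 → Amber
1 of the 8 goes to Red.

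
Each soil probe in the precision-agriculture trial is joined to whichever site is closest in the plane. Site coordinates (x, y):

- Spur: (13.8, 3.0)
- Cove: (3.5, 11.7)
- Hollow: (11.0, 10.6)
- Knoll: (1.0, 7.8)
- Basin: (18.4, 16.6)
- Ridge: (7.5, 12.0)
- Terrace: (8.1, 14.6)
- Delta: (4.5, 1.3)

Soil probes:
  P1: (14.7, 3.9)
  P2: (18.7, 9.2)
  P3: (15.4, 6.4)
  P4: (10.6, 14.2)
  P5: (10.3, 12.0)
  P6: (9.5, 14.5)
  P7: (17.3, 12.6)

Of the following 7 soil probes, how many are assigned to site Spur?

2

P1 → Spur
P2 → Basin
P3 → Spur
P4 → Terrace
P5 → Hollow
P6 → Terrace
P7 → Basin
2 of the 7 go to Spur.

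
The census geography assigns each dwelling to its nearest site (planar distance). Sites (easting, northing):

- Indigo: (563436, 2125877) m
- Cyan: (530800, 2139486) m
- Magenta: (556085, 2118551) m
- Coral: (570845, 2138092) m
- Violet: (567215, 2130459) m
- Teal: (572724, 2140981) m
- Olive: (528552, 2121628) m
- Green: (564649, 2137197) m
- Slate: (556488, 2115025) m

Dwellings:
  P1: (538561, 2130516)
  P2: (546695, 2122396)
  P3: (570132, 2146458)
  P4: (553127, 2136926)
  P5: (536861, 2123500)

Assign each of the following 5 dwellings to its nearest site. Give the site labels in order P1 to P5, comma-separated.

P1 → Cyan (d²=140694021.00)
P2 → Magenta (d²=102956125.00)
P3 → Teal (d²=36715993.00)
P4 → Green (d²=132829925.00)
P5 → Olive (d²=72543865.00)

Cyan, Magenta, Teal, Green, Olive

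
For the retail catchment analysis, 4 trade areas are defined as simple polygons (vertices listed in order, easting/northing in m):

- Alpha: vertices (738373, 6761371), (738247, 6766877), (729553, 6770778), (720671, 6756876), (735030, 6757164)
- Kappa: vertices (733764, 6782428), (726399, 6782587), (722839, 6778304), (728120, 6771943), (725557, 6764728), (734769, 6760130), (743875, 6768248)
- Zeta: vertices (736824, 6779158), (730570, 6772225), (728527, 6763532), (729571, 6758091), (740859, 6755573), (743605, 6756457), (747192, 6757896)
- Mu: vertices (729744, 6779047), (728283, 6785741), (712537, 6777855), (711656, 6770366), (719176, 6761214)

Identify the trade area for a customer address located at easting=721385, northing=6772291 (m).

Cast a ray rightward from (721385, 6772291). For each polygon, the edges (by vertex number in listed order) whose endpoints lie on opposite sides of northing = 6772291, where each meets that height, and whether that is right or left of the point:
Alpha: no edge straddles that height → 0 crossings.
Kappa: 3–4 at easting≈727831.1 (right), 7–1 at easting≈740992.2 (right) → 2 crossings.
Zeta: 1–2 at easting≈730629.5 (right), 7–1 at easting≈740172.6 (right) → 2 crossings.
Mu: 3–4 at easting≈711882.5 (left), 5–1 at easting≈725740.3 (right) → 1 crossing.
Only Mu has an odd count, so the point is inside Mu.

Mu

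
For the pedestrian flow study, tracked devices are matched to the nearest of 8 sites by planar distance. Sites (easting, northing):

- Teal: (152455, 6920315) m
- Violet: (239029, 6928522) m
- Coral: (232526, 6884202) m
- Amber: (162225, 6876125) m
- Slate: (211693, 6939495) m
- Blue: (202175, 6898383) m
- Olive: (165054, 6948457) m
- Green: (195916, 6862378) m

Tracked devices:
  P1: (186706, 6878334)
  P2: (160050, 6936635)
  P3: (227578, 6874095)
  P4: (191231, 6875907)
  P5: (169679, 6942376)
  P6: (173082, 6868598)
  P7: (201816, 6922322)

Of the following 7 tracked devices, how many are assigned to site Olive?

P1 → Green
P2 → Olive
P3 → Coral
P4 → Green
P5 → Olive
P6 → Amber
P7 → Slate
2 of the 7 go to Olive.

2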